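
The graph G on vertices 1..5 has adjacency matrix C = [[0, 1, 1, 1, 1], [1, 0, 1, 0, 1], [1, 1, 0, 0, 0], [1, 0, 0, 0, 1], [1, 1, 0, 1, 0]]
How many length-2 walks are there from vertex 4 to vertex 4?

The number of length-2 walks from vertex 4 to vertex 4 is entry (4,4) of C^2, where C is the adjacency matrix.
C^2 = [[4, 2, 1, 1, 2], [2, 3, 1, 2, 1], [1, 1, 2, 1, 2], [1, 2, 1, 2, 1], [2, 1, 2, 1, 3]]

2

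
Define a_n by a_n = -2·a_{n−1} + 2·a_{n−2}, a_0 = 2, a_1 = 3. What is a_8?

-1376

With companion matrix B = [[-2, 2], [1, 0]], [a_n, a_{n−1}]ᵀ = B·[a_{n−1}, a_{n−2}]ᵀ, so [a_8, a_7]ᵀ = B⁷·[a_1, a_0]ᵀ.
B⁷ = [[-896, 656], [328, -240]], giving [a_8, a_7]ᵀ = [[-1376], [504]].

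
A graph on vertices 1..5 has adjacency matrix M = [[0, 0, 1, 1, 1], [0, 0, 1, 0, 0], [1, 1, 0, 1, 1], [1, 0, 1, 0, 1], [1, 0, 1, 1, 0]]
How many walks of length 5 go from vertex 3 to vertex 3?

The number of length-5 walks from vertex 3 to vertex 3 is entry (3,3) of M⁵, where M is the adjacency matrix.
M² = [[3, 1, 2, 2, 2], [1, 1, 0, 1, 1], [2, 0, 4, 2, 2], [2, 1, 2, 3, 2], [2, 1, 2, 2, 3]]
M³ = [[6, 2, 8, 7, 7], [2, 0, 4, 2, 2], [8, 4, 6, 8, 8], [7, 2, 8, 6, 7], [7, 2, 8, 7, 6]]
M⁴ = [[22, 8, 22, 21, 21], [8, 4, 6, 8, 8], [22, 6, 28, 22, 22], [21, 8, 22, 22, 21], [21, 8, 22, 21, 22]]
M⁵ = [[64, 22, 72, 65, 65], [22, 6, 28, 22, 22], [72, 28, 72, 72, 72], [65, 22, 72, 64, 65], [65, 22, 72, 65, 64]]

72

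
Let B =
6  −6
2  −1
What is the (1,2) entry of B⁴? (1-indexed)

tr B = 5 and det B = 6, so the characteristic polynomial is λ² − (5)λ + (6) with roots 3 and 2.
Eigenvectors give P = [[−2, 3], [−1, 2]] with P⁻¹ = [[−2, 3], [−1, 2]], and B = P·diag(3, 2)·P⁻¹.
Then B⁴ = P·diag(81, 16)·P⁻¹ = [[−162, 48], [−81, 32]] · [[−2, 3], [−1, 2]] = [[276, −390], [130, −179]].

−390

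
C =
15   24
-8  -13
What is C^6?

tr C = 2 and det C = -3, so the characteristic polynomial is λ² − (2)λ + (-3) with roots 3 and -1.
Eigenvectors give P = [[2, 3], [-1, -2]] with P⁻¹ = [[2, 3], [-1, -2]], and C = P·diag(3, -1)·P⁻¹.
Then C^6 = P·diag(729, 1)·P⁻¹ = [[1458, 3], [-729, -2]] · [[2, 3], [-1, -2]] = [[2913, 4368], [-1456, -2183]].

[[2913, 4368], [-1456, -2183]]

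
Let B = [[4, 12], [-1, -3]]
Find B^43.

[[4, 12], [-1, -3]]

B² = B (a projection; rank 1, trace 1), so B^43 = B.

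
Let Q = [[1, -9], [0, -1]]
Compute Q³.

Q² = I (check: tr Q = 0 and det Q = -1), so Q³ = Q since 3 is odd.

[[1, -9], [0, -1]]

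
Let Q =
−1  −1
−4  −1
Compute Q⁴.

Q² = [[5, 2], [8, 5]]
Q³ = [[−13, −7], [−28, −13]]
Q⁴ = [[41, 20], [80, 41]]

[[41, 20], [80, 41]]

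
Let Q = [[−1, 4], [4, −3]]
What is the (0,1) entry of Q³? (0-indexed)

Q² = [[17, −16], [−16, 25]]
Q³ = [[−81, 116], [116, −139]]

116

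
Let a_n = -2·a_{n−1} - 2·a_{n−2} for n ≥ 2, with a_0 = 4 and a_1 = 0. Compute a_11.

256

With companion matrix M = [[-2, -2], [1, 0]], [a_n, a_{n−1}]ᵀ = M·[a_{n−1}, a_{n−2}]ᵀ, so [a_11, a_10]ᵀ = M^10·[a_1, a_0]ᵀ.
M^10 = [[32, 64], [-32, -32]], giving [a_11, a_10]ᵀ = [[256], [-128]].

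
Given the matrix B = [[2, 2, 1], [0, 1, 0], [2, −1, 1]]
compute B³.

[[18, 14, 9], [0, 1, 0], [18, 11, 9]]

B² = [[6, 5, 3], [0, 1, 0], [6, 2, 3]]
B³ = [[18, 14, 9], [0, 1, 0], [18, 11, 9]]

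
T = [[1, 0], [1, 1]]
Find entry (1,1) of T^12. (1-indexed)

T = I + N where N = [[0, 0], [1, 0]] is strictly lower-triangular, so N^2 = 0.
(I + N)^12 = I + 12·N = [[1, 0], [12, 1]].

1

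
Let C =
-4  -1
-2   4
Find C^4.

C^2 = [[18, 0], [0, 18]]
C^3 = [[-72, -18], [-36, 72]]
C^4 = [[324, 0], [0, 324]]

[[324, 0], [0, 324]]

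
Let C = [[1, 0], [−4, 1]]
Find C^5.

[[1, 0], [−20, 1]]

C = I + N where N = [[0, 0], [−4, 0]] is strictly lower-triangular, so N^2 = 0.
(I + N)^5 = I + 5·N = [[1, 0], [−20, 1]].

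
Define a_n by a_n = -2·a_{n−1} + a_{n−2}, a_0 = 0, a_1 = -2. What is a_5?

-58

With companion matrix A = [[-2, 1], [1, 0]], [a_n, a_{n−1}]ᵀ = A·[a_{n−1}, a_{n−2}]ᵀ, so [a_5, a_4]ᵀ = A⁴·[a_1, a_0]ᵀ.
A⁴ = [[29, -12], [-12, 5]], giving [a_5, a_4]ᵀ = [[-58], [24]].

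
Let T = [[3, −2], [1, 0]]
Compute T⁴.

[[31, −30], [15, −14]]

tr T = 3 and det T = 2, so the characteristic polynomial is λ² − (3)λ + (2) with roots 2 and 1.
Eigenvectors give P = [[2, 1], [1, 1]] with P⁻¹ = [[1, −1], [−1, 2]], and T = P·diag(2, 1)·P⁻¹.
Then T⁴ = P·diag(16, 1)·P⁻¹ = [[32, 1], [16, 1]] · [[1, −1], [−1, 2]] = [[31, −30], [15, −14]].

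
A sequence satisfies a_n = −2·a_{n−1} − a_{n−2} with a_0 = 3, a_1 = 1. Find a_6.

−21

With companion matrix M = [[−2, −1], [1, 0]], [a_n, a_{n−1}]ᵀ = M·[a_{n−1}, a_{n−2}]ᵀ, so [a_6, a_5]ᵀ = M⁵·[a_1, a_0]ᵀ.
M⁵ = [[−6, −5], [5, 4]], giving [a_6, a_5]ᵀ = [[−21], [17]].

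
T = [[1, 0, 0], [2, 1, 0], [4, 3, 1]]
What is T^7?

[[1, 0, 0], [14, 1, 0], [154, 21, 1]]

T = I + N where N = [[0, 0, 0], [2, 0, 0], [4, 3, 0]] is strictly lower-triangular, so N^3 = 0.
(I + N)^7 = I + 7·N + 21·N^2 = [[1, 0, 0], [14, 1, 0], [154, 21, 1]].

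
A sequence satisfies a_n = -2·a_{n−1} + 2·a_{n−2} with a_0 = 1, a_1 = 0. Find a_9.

With companion matrix T = [[-2, 2], [1, 0]], [a_n, a_{n−1}]ᵀ = T·[a_{n−1}, a_{n−2}]ᵀ, so [a_9, a_8]ᵀ = T⁸·[a_1, a_0]ᵀ.
T⁸ = [[2448, -1792], [-896, 656]], giving [a_9, a_8]ᵀ = [[-1792], [656]].

-1792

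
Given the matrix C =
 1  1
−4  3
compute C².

[[−3, 4], [−16, 5]]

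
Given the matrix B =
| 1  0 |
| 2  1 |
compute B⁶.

B = I + N where N = [[0, 0], [2, 0]] is strictly lower-triangular, so N² = 0.
(I + N)⁶ = I + 6·N = [[1, 0], [12, 1]].

[[1, 0], [12, 1]]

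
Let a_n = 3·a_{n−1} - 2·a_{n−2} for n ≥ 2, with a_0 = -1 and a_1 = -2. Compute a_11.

-2048

With companion matrix T = [[3, -2], [1, 0]], [a_n, a_{n−1}]ᵀ = T·[a_{n−1}, a_{n−2}]ᵀ, so [a_11, a_10]ᵀ = T¹⁰·[a_1, a_0]ᵀ.
T¹⁰ = [[2047, -2046], [1023, -1022]], giving [a_11, a_10]ᵀ = [[-2048], [-1024]].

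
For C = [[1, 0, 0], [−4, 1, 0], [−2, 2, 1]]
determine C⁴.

C = I + N where N = [[0, 0, 0], [−4, 0, 0], [−2, 2, 0]] is strictly lower-triangular, so N³ = 0.
(I + N)⁴ = I + 4·N + 6·N² = [[1, 0, 0], [−16, 1, 0], [−56, 8, 1]].

[[1, 0, 0], [−16, 1, 0], [−56, 8, 1]]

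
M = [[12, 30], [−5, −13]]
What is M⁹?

tr M = −1 and det M = −6, so the characteristic polynomial is λ² − (−1)λ + (−6) with roots 2 and −3.
Eigenvectors give P = [[3, −2], [−1, 1]] with P⁻¹ = [[1, 2], [1, 3]], and M = P·diag(2, −3)·P⁻¹.
Then M⁹ = P·diag(512, −19683)·P⁻¹ = [[1536, 39366], [−512, −19683]] · [[1, 2], [1, 3]] = [[40902, 121170], [−20195, −60073]].

[[40902, 121170], [−20195, −60073]]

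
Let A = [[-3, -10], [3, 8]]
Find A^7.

[[-10167, -20590], [6177, 12482]]

tr A = 5 and det A = 6, so the characteristic polynomial is λ² − (5)λ + (6) with roots 2 and 3.
Eigenvectors give P = [[-2, -5], [1, 3]] with P⁻¹ = [[-3, -5], [1, 2]], and A = P·diag(2, 3)·P⁻¹.
Then A^7 = P·diag(128, 2187)·P⁻¹ = [[-256, -10935], [128, 6561]] · [[-3, -5], [1, 2]] = [[-10167, -20590], [6177, 12482]].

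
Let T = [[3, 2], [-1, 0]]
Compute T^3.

[[15, 14], [-7, -6]]

tr T = 3 and det T = 2, so the characteristic polynomial is λ² − (3)λ + (2) with roots 1 and 2.
Eigenvectors give P = [[-1, -2], [1, 1]] with P⁻¹ = [[1, 2], [-1, -1]], and T = P·diag(1, 2)·P⁻¹.
Then T^3 = P·diag(1, 8)·P⁻¹ = [[-1, -16], [1, 8]] · [[1, 2], [-1, -1]] = [[15, 14], [-7, -6]].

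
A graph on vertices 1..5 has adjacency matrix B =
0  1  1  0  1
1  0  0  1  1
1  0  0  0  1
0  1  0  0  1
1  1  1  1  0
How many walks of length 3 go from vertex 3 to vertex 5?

6

The number of length-3 walks from vertex 3 to vertex 5 is entry (3,5) of B³, where B is the adjacency matrix.
B² = [[3, 1, 1, 2, 2], [1, 3, 2, 1, 2], [1, 2, 2, 1, 1], [2, 1, 1, 2, 1], [2, 2, 1, 1, 4]]
B³ = [[4, 7, 5, 3, 7], [7, 4, 3, 5, 7], [5, 3, 2, 3, 6], [3, 5, 3, 2, 6], [7, 7, 6, 6, 6]]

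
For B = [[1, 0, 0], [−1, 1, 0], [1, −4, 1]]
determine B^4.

[[1, 0, 0], [−4, 1, 0], [28, −16, 1]]

B = I + N where N = [[0, 0, 0], [−1, 0, 0], [1, −4, 0]] is strictly lower-triangular, so N^3 = 0.
(I + N)^4 = I + 4·N + 6·N^2 = [[1, 0, 0], [−4, 1, 0], [28, −16, 1]].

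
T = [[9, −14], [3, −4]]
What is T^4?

[[471, −910], [195, −374]]

tr T = 5 and det T = 6, so the characteristic polynomial is λ² − (5)λ + (6) with roots 3 and 2.
Eigenvectors give P = [[7, −2], [3, −1]] with P⁻¹ = [[1, −2], [3, −7]], and T = P·diag(3, 2)·P⁻¹.
Then T^4 = P·diag(81, 16)·P⁻¹ = [[567, −32], [243, −16]] · [[1, −2], [3, −7]] = [[471, −910], [195, −374]].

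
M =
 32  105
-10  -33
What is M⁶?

tr M = -1 and det M = -6, so the characteristic polynomial is λ² − (-1)λ + (-6) with roots -3 and 2.
Eigenvectors give P = [[-3, 7], [1, -2]] with P⁻¹ = [[2, 7], [1, 3]], and M = P·diag(-3, 2)·P⁻¹.
Then M⁶ = P·diag(729, 64)·P⁻¹ = [[-2187, 448], [729, -128]] · [[2, 7], [1, 3]] = [[-3926, -13965], [1330, 4719]].

[[-3926, -13965], [1330, 4719]]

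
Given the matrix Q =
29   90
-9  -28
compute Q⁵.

tr Q = 1 and det Q = -2, so the characteristic polynomial is λ² − (1)λ + (-2) with roots 2 and -1.
Eigenvectors give P = [[-10, 3], [3, -1]] with P⁻¹ = [[-1, -3], [-3, -10]], and Q = P·diag(2, -1)·P⁻¹.
Then Q⁵ = P·diag(32, -1)·P⁻¹ = [[-320, -3], [96, 1]] · [[-1, -3], [-3, -10]] = [[329, 990], [-99, -298]].

[[329, 990], [-99, -298]]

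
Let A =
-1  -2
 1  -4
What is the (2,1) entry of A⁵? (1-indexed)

tr A = -5 and det A = 6, so the characteristic polynomial is λ² − (-5)λ + (6) with roots -2 and -3.
Eigenvectors give P = [[-2, -1], [-1, -1]] with P⁻¹ = [[-1, 1], [1, -2]], and A = P·diag(-2, -3)·P⁻¹.
Then A⁵ = P·diag(-32, -243)·P⁻¹ = [[64, 243], [32, 243]] · [[-1, 1], [1, -2]] = [[179, -422], [211, -454]].

211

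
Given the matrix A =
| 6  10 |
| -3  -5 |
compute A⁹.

A² = A (a projection; rank 1, trace 1), so A⁹ = A.

[[6, 10], [-3, -5]]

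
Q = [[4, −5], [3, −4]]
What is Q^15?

Q² = I (check: tr Q = 0 and det Q = −1), so Q^15 = Q since 15 is odd.

[[4, −5], [3, −4]]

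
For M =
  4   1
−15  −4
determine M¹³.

[[4, 1], [−15, −4]]

M² = I (check: tr M = 0 and det M = −1), so M¹³ = M since 13 is odd.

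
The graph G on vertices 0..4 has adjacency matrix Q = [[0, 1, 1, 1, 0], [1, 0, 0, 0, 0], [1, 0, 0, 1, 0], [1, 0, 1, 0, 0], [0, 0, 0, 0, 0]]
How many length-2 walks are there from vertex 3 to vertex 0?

1

The number of length-2 walks from vertex 3 to vertex 0 is entry (3,0) of Q^2, where Q is the adjacency matrix.
Q^2 = [[3, 0, 1, 1, 0], [0, 1, 1, 1, 0], [1, 1, 2, 1, 0], [1, 1, 1, 2, 0], [0, 0, 0, 0, 0]]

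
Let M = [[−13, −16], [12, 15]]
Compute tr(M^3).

26

tr M = 2 and det M = −3, so the characteristic polynomial is λ² − (2)λ + (−3) with roots −1 and 3.
Eigenvectors give P = [[4, 1], [−3, −1]] with P⁻¹ = [[1, 1], [−3, −4]], and M = P·diag(−1, 3)·P⁻¹.
Then M^3 = P·diag(−1, 27)·P⁻¹ = [[−4, 27], [3, −27]] · [[1, 1], [−3, −4]] = [[−85, −112], [84, 111]].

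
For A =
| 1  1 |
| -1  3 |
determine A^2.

[[0, 4], [-4, 8]]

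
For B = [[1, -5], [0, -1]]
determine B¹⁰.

[[1, 0], [0, 1]]

B² = I (check: tr B = 0 and det B = -1), so B¹⁰ = I since 10 is even.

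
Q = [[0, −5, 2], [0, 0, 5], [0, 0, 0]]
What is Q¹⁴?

[[0, 0, 0], [0, 0, 0], [0, 0, 0]]

Q is strictly triangular, hence nilpotent: Q³ = 0, so Q¹⁴ = 0.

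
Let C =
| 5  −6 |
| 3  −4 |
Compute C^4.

[[31, −30], [15, −14]]

tr C = 1 and det C = −2, so the characteristic polynomial is λ² − (1)λ + (−2) with roots −1 and 2.
Eigenvectors give P = [[−1, 2], [−1, 1]] with P⁻¹ = [[1, −2], [1, −1]], and C = P·diag(−1, 2)·P⁻¹.
Then C^4 = P·diag(1, 16)·P⁻¹ = [[−1, 32], [−1, 16]] · [[1, −2], [1, −1]] = [[31, −30], [15, −14]].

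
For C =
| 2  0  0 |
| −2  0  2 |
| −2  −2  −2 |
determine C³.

C² = [[4, 0, 0], [−8, −4, −4], [4, 4, 0]]
C³ = [[8, 0, 0], [0, 8, 0], [0, 0, 8]]

[[8, 0, 0], [0, 8, 0], [0, 0, 8]]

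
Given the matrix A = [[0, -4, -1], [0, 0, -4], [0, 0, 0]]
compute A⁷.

A is strictly triangular, hence nilpotent: A³ = 0, so A⁷ = 0.

[[0, 0, 0], [0, 0, 0], [0, 0, 0]]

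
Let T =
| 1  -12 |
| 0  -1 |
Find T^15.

[[1, -12], [0, -1]]

T² = I (check: tr T = 0 and det T = -1), so T^15 = T since 15 is odd.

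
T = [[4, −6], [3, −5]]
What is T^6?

tr T = −1 and det T = −2, so the characteristic polynomial is λ² − (−1)λ + (−2) with roots 1 and −2.
Eigenvectors give P = [[−2, −1], [−1, −1]] with P⁻¹ = [[−1, 1], [1, −2]], and T = P·diag(1, −2)·P⁻¹.
Then T^6 = P·diag(1, 64)·P⁻¹ = [[−2, −64], [−1, −64]] · [[−1, 1], [1, −2]] = [[−62, 126], [−63, 127]].

[[−62, 126], [−63, 127]]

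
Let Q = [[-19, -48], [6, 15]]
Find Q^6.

tr Q = -4 and det Q = 3, so the characteristic polynomial is λ² − (-4)λ + (3) with roots -3 and -1.
Eigenvectors give P = [[3, 8], [-1, -3]] with P⁻¹ = [[3, 8], [-1, -3]], and Q = P·diag(-3, -1)·P⁻¹.
Then Q^6 = P·diag(729, 1)·P⁻¹ = [[2187, 8], [-729, -3]] · [[3, 8], [-1, -3]] = [[6553, 17472], [-2184, -5823]].

[[6553, 17472], [-2184, -5823]]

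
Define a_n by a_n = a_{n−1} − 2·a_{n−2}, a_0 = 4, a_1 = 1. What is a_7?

With companion matrix T = [[1, −2], [1, 0]], [a_n, a_{n−1}]ᵀ = T·[a_{n−1}, a_{n−2}]ᵀ, so [a_7, a_6]ᵀ = T⁶·[a_1, a_0]ᵀ.
T⁶ = [[7, −10], [5, 2]], giving [a_7, a_6]ᵀ = [[−33], [13]].

−33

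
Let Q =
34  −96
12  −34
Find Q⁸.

tr Q = 0 and det Q = −4, so the characteristic polynomial is λ² − (0)λ + (−4) with roots 2 and −2.
Eigenvectors give P = [[3, 8], [1, 3]] with P⁻¹ = [[3, −8], [−1, 3]], and Q = P·diag(2, −2)·P⁻¹.
Then Q⁸ = P·diag(256, 256)·P⁻¹ = [[768, 2048], [256, 768]] · [[3, −8], [−1, 3]] = [[256, 0], [0, 256]].

[[256, 0], [0, 256]]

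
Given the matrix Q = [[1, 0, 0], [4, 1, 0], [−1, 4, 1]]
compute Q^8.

[[1, 0, 0], [32, 1, 0], [440, 32, 1]]

Q = I + N where N = [[0, 0, 0], [4, 0, 0], [−1, 4, 0]] is strictly lower-triangular, so N^3 = 0.
(I + N)^8 = I + 8·N + 28·N^2 = [[1, 0, 0], [32, 1, 0], [440, 32, 1]].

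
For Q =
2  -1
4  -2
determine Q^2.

[[0, 0], [0, 0]]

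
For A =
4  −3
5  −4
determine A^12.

A² = I (check: tr A = 0 and det A = −1), so A^12 = I since 12 is even.

[[1, 0], [0, 1]]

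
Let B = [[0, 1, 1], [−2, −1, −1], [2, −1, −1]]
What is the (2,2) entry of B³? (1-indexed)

B² = [[0, −2, −2], [0, 0, 0], [0, 4, 4]]
B³ = [[0, 4, 4], [0, 0, 0], [0, −8, −8]]

0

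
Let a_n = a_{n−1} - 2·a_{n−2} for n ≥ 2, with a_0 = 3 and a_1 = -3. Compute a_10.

With companion matrix C = [[1, -2], [1, 0]], [a_n, a_{n−1}]ᵀ = C·[a_{n−1}, a_{n−2}]ᵀ, so [a_10, a_9]ᵀ = C^9·[a_1, a_0]ᵀ.
C^9 = [[-11, 34], [-17, 6]], giving [a_10, a_9]ᵀ = [[135], [69]].

135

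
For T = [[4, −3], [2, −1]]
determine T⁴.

[[46, −45], [30, −29]]

T² = [[10, −9], [6, −5]]
T³ = [[22, −21], [14, −13]]
T⁴ = [[46, −45], [30, −29]]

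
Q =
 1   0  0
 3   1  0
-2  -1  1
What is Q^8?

[[1, 0, 0], [24, 1, 0], [-100, -8, 1]]

Q = I + N where N = [[0, 0, 0], [3, 0, 0], [-2, -1, 0]] is strictly lower-triangular, so N^3 = 0.
(I + N)^8 = I + 8·N + 28·N^2 = [[1, 0, 0], [24, 1, 0], [-100, -8, 1]].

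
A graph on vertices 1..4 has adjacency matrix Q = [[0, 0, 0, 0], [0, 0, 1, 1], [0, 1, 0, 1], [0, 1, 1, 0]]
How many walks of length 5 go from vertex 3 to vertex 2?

The number of length-5 walks from vertex 3 to vertex 2 is entry (3,2) of Q⁵, where Q is the adjacency matrix.
Q² = [[0, 0, 0, 0], [0, 2, 1, 1], [0, 1, 2, 1], [0, 1, 1, 2]]
Q³ = [[0, 0, 0, 0], [0, 2, 3, 3], [0, 3, 2, 3], [0, 3, 3, 2]]
Q⁴ = [[0, 0, 0, 0], [0, 6, 5, 5], [0, 5, 6, 5], [0, 5, 5, 6]]
Q⁵ = [[0, 0, 0, 0], [0, 10, 11, 11], [0, 11, 10, 11], [0, 11, 11, 10]]

11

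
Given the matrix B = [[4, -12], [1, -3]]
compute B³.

B² = B (a projection; rank 1, trace 1), so B³ = B.

[[4, -12], [1, -3]]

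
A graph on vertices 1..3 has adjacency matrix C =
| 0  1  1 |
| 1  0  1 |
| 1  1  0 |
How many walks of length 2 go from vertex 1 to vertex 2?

1

The number of length-2 walks from vertex 1 to vertex 2 is entry (1,2) of C^2, where C is the adjacency matrix.
C^2 = [[2, 1, 1], [1, 2, 1], [1, 1, 2]]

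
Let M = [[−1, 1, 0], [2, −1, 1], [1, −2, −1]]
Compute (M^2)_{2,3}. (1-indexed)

−2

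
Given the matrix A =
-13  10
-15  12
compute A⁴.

tr A = -1 and det A = -6, so the characteristic polynomial is λ² − (-1)λ + (-6) with roots 2 and -3.
Eigenvectors give P = [[2, 1], [3, 1]] with P⁻¹ = [[-1, 1], [3, -2]], and A = P·diag(2, -3)·P⁻¹.
Then A⁴ = P·diag(16, 81)·P⁻¹ = [[32, 81], [48, 81]] · [[-1, 1], [3, -2]] = [[211, -130], [195, -114]].

[[211, -130], [195, -114]]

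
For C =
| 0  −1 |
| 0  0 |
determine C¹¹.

C is strictly triangular, hence nilpotent: C² = 0, so C¹¹ = 0.

[[0, 0], [0, 0]]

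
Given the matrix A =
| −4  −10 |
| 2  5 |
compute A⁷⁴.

[[−4, −10], [2, 5]]

A² = A (a projection; rank 1, trace 1), so A⁷⁴ = A.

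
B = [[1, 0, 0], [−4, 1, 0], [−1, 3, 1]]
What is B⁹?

B = I + N where N = [[0, 0, 0], [−4, 0, 0], [−1, 3, 0]] is strictly lower-triangular, so N³ = 0.
(I + N)⁹ = I + 9·N + 36·N² = [[1, 0, 0], [−36, 1, 0], [−441, 27, 1]].

[[1, 0, 0], [−36, 1, 0], [−441, 27, 1]]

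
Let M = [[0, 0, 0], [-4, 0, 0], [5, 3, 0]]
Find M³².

M is strictly triangular, hence nilpotent: M³ = 0, so M³² = 0.

[[0, 0, 0], [0, 0, 0], [0, 0, 0]]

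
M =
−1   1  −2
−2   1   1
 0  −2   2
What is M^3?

[[−7, 5, 4], [6, −17, 11], [8, −6, −10]]

M^2 = [[−1, 4, −1], [0, −3, 7], [4, −6, 2]]
M^3 = [[−7, 5, 4], [6, −17, 11], [8, −6, −10]]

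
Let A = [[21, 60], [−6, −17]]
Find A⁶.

[[7281, 21840], [−2184, −6551]]

tr A = 4 and det A = 3, so the characteristic polynomial is λ² − (4)λ + (3) with roots 3 and 1.
Eigenvectors give P = [[−10, 3], [3, −1]] with P⁻¹ = [[−1, −3], [−3, −10]], and A = P·diag(3, 1)·P⁻¹.
Then A⁶ = P·diag(729, 1)·P⁻¹ = [[−7290, 3], [2187, −1]] · [[−1, −3], [−3, −10]] = [[7281, 21840], [−2184, −6551]].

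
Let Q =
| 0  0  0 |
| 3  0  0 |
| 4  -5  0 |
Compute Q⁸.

Q is strictly triangular, hence nilpotent: Q³ = 0, so Q⁸ = 0.

[[0, 0, 0], [0, 0, 0], [0, 0, 0]]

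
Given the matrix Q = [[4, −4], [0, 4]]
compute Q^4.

Q^2 = [[16, −32], [0, 16]]
Q^3 = [[64, −192], [0, 64]]
Q^4 = [[256, −1024], [0, 256]]

[[256, −1024], [0, 256]]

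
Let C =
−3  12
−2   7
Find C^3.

tr C = 4 and det C = 3, so the characteristic polynomial is λ² − (4)λ + (3) with roots 3 and 1.
Eigenvectors give P = [[−2, 3], [−1, 1]] with P⁻¹ = [[1, −3], [1, −2]], and C = P·diag(3, 1)·P⁻¹.
Then C^3 = P·diag(27, 1)·P⁻¹ = [[−54, 3], [−27, 1]] · [[1, −3], [1, −2]] = [[−51, 156], [−26, 79]].

[[−51, 156], [−26, 79]]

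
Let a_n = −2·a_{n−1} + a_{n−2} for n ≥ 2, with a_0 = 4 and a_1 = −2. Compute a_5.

−106

With companion matrix M = [[−2, 1], [1, 0]], [a_n, a_{n−1}]ᵀ = M·[a_{n−1}, a_{n−2}]ᵀ, so [a_5, a_4]ᵀ = M^4·[a_1, a_0]ᵀ.
M^4 = [[29, −12], [−12, 5]], giving [a_5, a_4]ᵀ = [[−106], [44]].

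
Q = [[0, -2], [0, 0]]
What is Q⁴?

Q is strictly triangular, hence nilpotent: Q² = 0, so Q⁴ = 0.

[[0, 0], [0, 0]]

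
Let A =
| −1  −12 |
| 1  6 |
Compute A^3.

[[−49, −228], [19, 84]]

tr A = 5 and det A = 6, so the characteristic polynomial is λ² − (5)λ + (6) with roots 3 and 2.
Eigenvectors give P = [[3, 4], [−1, −1]] with P⁻¹ = [[−1, −4], [1, 3]], and A = P·diag(3, 2)·P⁻¹.
Then A^3 = P·diag(27, 8)·P⁻¹ = [[81, 32], [−27, −8]] · [[−1, −4], [1, 3]] = [[−49, −228], [19, 84]].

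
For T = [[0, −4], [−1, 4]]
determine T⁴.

[[80, −384], [−96, 464]]

T² = [[4, −16], [−4, 20]]
T³ = [[16, −80], [−20, 96]]
T⁴ = [[80, −384], [−96, 464]]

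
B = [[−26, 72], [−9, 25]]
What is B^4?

tr B = −1 and det B = −2, so the characteristic polynomial is λ² − (−1)λ + (−2) with roots 1 and −2.
Eigenvectors give P = [[−8, 3], [−3, 1]] with P⁻¹ = [[1, −3], [3, −8]], and B = P·diag(1, −2)·P⁻¹.
Then B^4 = P·diag(1, 16)·P⁻¹ = [[−8, 48], [−3, 16]] · [[1, −3], [3, −8]] = [[136, −360], [45, −119]].

[[136, −360], [45, −119]]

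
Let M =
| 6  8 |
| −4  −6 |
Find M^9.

[[1536, 2048], [−1024, −1536]]

tr M = 0 and det M = −4, so the characteristic polynomial is λ² − (0)λ + (−4) with roots 2 and −2.
Eigenvectors give P = [[2, 1], [−1, −1]] with P⁻¹ = [[1, 1], [−1, −2]], and M = P·diag(2, −2)·P⁻¹.
Then M^9 = P·diag(512, −512)·P⁻¹ = [[1024, −512], [−512, 512]] · [[1, 1], [−1, −2]] = [[1536, 2048], [−1024, −1536]].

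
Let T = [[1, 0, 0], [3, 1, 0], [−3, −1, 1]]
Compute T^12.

[[1, 0, 0], [36, 1, 0], [−234, −12, 1]]

T = I + N where N = [[0, 0, 0], [3, 0, 0], [−3, −1, 0]] is strictly lower-triangular, so N^3 = 0.
(I + N)^12 = I + 12·N + 66·N^2 = [[1, 0, 0], [36, 1, 0], [−234, −12, 1]].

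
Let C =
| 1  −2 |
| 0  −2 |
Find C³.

C² = [[1, 2], [0, 4]]
C³ = [[1, −6], [0, −8]]

[[1, −6], [0, −8]]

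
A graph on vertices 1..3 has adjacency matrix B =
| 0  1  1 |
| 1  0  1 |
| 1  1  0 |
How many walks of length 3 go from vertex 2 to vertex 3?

3

The number of length-3 walks from vertex 2 to vertex 3 is entry (2,3) of B³, where B is the adjacency matrix.
B² = [[2, 1, 1], [1, 2, 1], [1, 1, 2]]
B³ = [[2, 3, 3], [3, 2, 3], [3, 3, 2]]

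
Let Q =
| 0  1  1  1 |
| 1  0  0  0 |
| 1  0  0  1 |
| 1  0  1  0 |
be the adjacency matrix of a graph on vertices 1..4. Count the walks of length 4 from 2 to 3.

4

The number of length-4 walks from vertex 2 to vertex 3 is entry (2,3) of Q⁴, where Q is the adjacency matrix.
Q² = [[3, 0, 1, 1], [0, 1, 1, 1], [1, 1, 2, 1], [1, 1, 1, 2]]
Q³ = [[2, 3, 4, 4], [3, 0, 1, 1], [4, 1, 2, 3], [4, 1, 3, 2]]
Q⁴ = [[11, 2, 6, 6], [2, 3, 4, 4], [6, 4, 7, 6], [6, 4, 6, 7]]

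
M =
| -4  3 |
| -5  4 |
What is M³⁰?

M² = I (check: tr M = 0 and det M = -1), so M³⁰ = I since 30 is even.

[[1, 0], [0, 1]]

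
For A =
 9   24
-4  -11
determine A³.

tr A = -2 and det A = -3, so the characteristic polynomial is λ² − (-2)λ + (-3) with roots -3 and 1.
Eigenvectors give P = [[-2, -3], [1, 1]] with P⁻¹ = [[1, 3], [-1, -2]], and A = P·diag(-3, 1)·P⁻¹.
Then A³ = P·diag(-27, 1)·P⁻¹ = [[54, -3], [-27, 1]] · [[1, 3], [-1, -2]] = [[57, 168], [-28, -83]].

[[57, 168], [-28, -83]]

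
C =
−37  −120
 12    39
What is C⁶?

tr C = 2 and det C = −3, so the characteristic polynomial is λ² − (2)λ + (−3) with roots 3 and −1.
Eigenvectors give P = [[3, −10], [−1, 3]] with P⁻¹ = [[−3, −10], [−1, −3]], and C = P·diag(3, −1)·P⁻¹.
Then C⁶ = P·diag(729, 1)·P⁻¹ = [[2187, −10], [−729, 3]] · [[−3, −10], [−1, −3]] = [[−6551, −21840], [2184, 7281]].

[[−6551, −21840], [2184, 7281]]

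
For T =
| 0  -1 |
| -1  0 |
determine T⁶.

T² = I (check: tr T = 0 and det T = -1), so T⁶ = I since 6 is even.

[[1, 0], [0, 1]]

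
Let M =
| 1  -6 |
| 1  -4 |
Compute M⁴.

[[-29, 90], [-15, 46]]

tr M = -3 and det M = 2, so the characteristic polynomial is λ² − (-3)λ + (2) with roots -2 and -1.
Eigenvectors give P = [[2, 3], [1, 1]] with P⁻¹ = [[-1, 3], [1, -2]], and M = P·diag(-2, -1)·P⁻¹.
Then M⁴ = P·diag(16, 1)·P⁻¹ = [[32, 3], [16, 1]] · [[-1, 3], [1, -2]] = [[-29, 90], [-15, 46]].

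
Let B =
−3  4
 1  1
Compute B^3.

B^2 = [[13, −8], [−2, 5]]
B^3 = [[−47, 44], [11, −3]]

[[−47, 44], [11, −3]]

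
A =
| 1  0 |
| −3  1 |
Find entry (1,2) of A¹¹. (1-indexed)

0

A = I + N where N = [[0, 0], [−3, 0]] is strictly lower-triangular, so N² = 0.
(I + N)¹¹ = I + 11·N = [[1, 0], [−33, 1]].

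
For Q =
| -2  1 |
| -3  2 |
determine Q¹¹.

[[-2, 1], [-3, 2]]

Q² = I (check: tr Q = 0 and det Q = -1), so Q¹¹ = Q since 11 is odd.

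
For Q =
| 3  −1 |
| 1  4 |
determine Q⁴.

[[15, −161], [161, 176]]

Q² = [[8, −7], [7, 15]]
Q³ = [[17, −36], [36, 53]]
Q⁴ = [[15, −161], [161, 176]]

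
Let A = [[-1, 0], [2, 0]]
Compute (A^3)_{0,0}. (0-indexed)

A^2 = [[1, 0], [-2, 0]]
A^3 = [[-1, 0], [2, 0]]

-1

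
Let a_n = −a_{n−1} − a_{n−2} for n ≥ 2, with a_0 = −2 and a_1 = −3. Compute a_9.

−2

With companion matrix Q = [[−1, −1], [1, 0]], [a_n, a_{n−1}]ᵀ = Q·[a_{n−1}, a_{n−2}]ᵀ, so [a_9, a_8]ᵀ = Q^8·[a_1, a_0]ᵀ.
Q^8 = [[0, 1], [−1, −1]], giving [a_9, a_8]ᵀ = [[−2], [5]].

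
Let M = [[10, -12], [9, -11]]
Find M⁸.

tr M = -1 and det M = -2, so the characteristic polynomial is λ² − (-1)λ + (-2) with roots -2 and 1.
Eigenvectors give P = [[1, 4], [1, 3]] with P⁻¹ = [[-3, 4], [1, -1]], and M = P·diag(-2, 1)·P⁻¹.
Then M⁸ = P·diag(256, 1)·P⁻¹ = [[256, 4], [256, 3]] · [[-3, 4], [1, -1]] = [[-764, 1020], [-765, 1021]].

[[-764, 1020], [-765, 1021]]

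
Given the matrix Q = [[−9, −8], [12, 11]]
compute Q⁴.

tr Q = 2 and det Q = −3, so the characteristic polynomial is λ² − (2)λ + (−3) with roots −1 and 3.
Eigenvectors give P = [[−1, 2], [1, −3]] with P⁻¹ = [[−3, −2], [−1, −1]], and Q = P·diag(−1, 3)·P⁻¹.
Then Q⁴ = P·diag(1, 81)·P⁻¹ = [[−1, 162], [1, −243]] · [[−3, −2], [−1, −1]] = [[−159, −160], [240, 241]].

[[−159, −160], [240, 241]]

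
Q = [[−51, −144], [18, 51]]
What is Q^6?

[[729, 0], [0, 729]]

tr Q = 0 and det Q = −9, so the characteristic polynomial is λ² − (0)λ + (−9) with roots 3 and −3.
Eigenvectors give P = [[−8, 3], [3, −1]] with P⁻¹ = [[1, 3], [3, 8]], and Q = P·diag(3, −3)·P⁻¹.
Then Q^6 = P·diag(729, 729)·P⁻¹ = [[−5832, 2187], [2187, −729]] · [[1, 3], [3, 8]] = [[729, 0], [0, 729]].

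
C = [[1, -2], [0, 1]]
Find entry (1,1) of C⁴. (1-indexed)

1

C = I + N where N = [[0, -2], [0, 0]] is strictly upper-triangular, so N² = 0.
(I + N)⁴ = I + 4·N = [[1, -8], [0, 1]].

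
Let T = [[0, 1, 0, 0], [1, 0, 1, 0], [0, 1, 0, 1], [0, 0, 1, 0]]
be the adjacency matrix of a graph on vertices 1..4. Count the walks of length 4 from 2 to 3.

0

The number of length-4 walks from vertex 2 to vertex 3 is entry (2,3) of T^4, where T is the adjacency matrix.
T^2 = [[1, 0, 1, 0], [0, 2, 0, 1], [1, 0, 2, 0], [0, 1, 0, 1]]
T^3 = [[0, 2, 0, 1], [2, 0, 3, 0], [0, 3, 0, 2], [1, 0, 2, 0]]
T^4 = [[2, 0, 3, 0], [0, 5, 0, 3], [3, 0, 5, 0], [0, 3, 0, 2]]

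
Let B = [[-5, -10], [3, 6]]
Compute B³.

B² = B (a projection; rank 1, trace 1), so B³ = B.

[[-5, -10], [3, 6]]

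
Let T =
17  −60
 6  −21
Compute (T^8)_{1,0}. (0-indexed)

tr T = −4 and det T = 3, so the characteristic polynomial is λ² − (−4)λ + (3) with roots −1 and −3.
Eigenvectors give P = [[10, 3], [3, 1]] with P⁻¹ = [[1, −3], [−3, 10]], and T = P·diag(−1, −3)·P⁻¹.
Then T^8 = P·diag(1, 6561)·P⁻¹ = [[10, 19683], [3, 6561]] · [[1, −3], [−3, 10]] = [[−59039, 196800], [−19680, 65601]].

−19680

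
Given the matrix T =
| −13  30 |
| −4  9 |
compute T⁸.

[[39361, −98400], [13120, −32799]]

tr T = −4 and det T = 3, so the characteristic polynomial is λ² − (−4)λ + (3) with roots −3 and −1.
Eigenvectors give P = [[3, 5], [1, 2]] with P⁻¹ = [[2, −5], [−1, 3]], and T = P·diag(−3, −1)·P⁻¹.
Then T⁸ = P·diag(6561, 1)·P⁻¹ = [[19683, 5], [6561, 2]] · [[2, −5], [−1, 3]] = [[39361, −98400], [13120, −32799]].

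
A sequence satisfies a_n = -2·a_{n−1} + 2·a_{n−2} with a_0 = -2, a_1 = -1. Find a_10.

With companion matrix T = [[-2, 2], [1, 0]], [a_n, a_{n−1}]ᵀ = T·[a_{n−1}, a_{n−2}]ᵀ, so [a_10, a_9]ᵀ = T⁹·[a_1, a_0]ᵀ.
T⁹ = [[-6688, 4896], [2448, -1792]], giving [a_10, a_9]ᵀ = [[-3104], [1136]].

-3104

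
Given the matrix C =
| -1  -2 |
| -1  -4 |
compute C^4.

[[59, 210], [105, 374]]

C^2 = [[3, 10], [5, 18]]
C^3 = [[-13, -46], [-23, -82]]
C^4 = [[59, 210], [105, 374]]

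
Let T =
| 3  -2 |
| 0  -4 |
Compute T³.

[[27, -26], [0, -64]]

T² = [[9, 2], [0, 16]]
T³ = [[27, -26], [0, -64]]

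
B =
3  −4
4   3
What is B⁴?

B² = [[−7, −24], [24, −7]]
B³ = [[−117, −44], [44, −117]]
B⁴ = [[−527, 336], [−336, −527]]

[[−527, 336], [−336, −527]]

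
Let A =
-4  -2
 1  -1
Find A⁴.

[[146, 130], [-65, -49]]

tr A = -5 and det A = 6, so the characteristic polynomial is λ² − (-5)λ + (6) with roots -3 and -2.
Eigenvectors give P = [[-2, -1], [1, 1]] with P⁻¹ = [[-1, -1], [1, 2]], and A = P·diag(-3, -2)·P⁻¹.
Then A⁴ = P·diag(81, 16)·P⁻¹ = [[-162, -16], [81, 16]] · [[-1, -1], [1, 2]] = [[146, 130], [-65, -49]].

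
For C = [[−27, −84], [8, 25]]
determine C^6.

tr C = −2 and det C = −3, so the characteristic polynomial is λ² − (−2)λ + (−3) with roots −3 and 1.
Eigenvectors give P = [[−7, −3], [2, 1]] with P⁻¹ = [[−1, −3], [2, 7]], and C = P·diag(−3, 1)·P⁻¹.
Then C^6 = P·diag(729, 1)·P⁻¹ = [[−5103, −3], [1458, 1]] · [[−1, −3], [2, 7]] = [[5097, 15288], [−1456, −4367]].

[[5097, 15288], [−1456, −4367]]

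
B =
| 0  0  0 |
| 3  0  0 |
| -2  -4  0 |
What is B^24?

[[0, 0, 0], [0, 0, 0], [0, 0, 0]]

B is strictly triangular, hence nilpotent: B^3 = 0, so B^24 = 0.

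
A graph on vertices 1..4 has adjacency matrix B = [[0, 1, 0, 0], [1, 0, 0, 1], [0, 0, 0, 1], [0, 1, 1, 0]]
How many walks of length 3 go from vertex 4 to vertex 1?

The number of length-3 walks from vertex 4 to vertex 1 is entry (4,1) of B³, where B is the adjacency matrix.
B² = [[1, 0, 0, 1], [0, 2, 1, 0], [0, 1, 1, 0], [1, 0, 0, 2]]
B³ = [[0, 2, 1, 0], [2, 0, 0, 3], [1, 0, 0, 2], [0, 3, 2, 0]]

0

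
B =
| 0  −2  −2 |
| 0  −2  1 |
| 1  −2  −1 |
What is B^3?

B^2 = [[−2, 8, 0], [1, 2, −3], [−1, 4, −3]]
B^3 = [[0, −12, 12], [−3, 0, 3], [−3, 0, 9]]

[[0, −12, 12], [−3, 0, 3], [−3, 0, 9]]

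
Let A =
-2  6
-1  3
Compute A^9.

[[-2, 6], [-1, 3]]

A² = A (a projection; rank 1, trace 1), so A^9 = A.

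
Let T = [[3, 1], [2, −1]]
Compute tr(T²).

14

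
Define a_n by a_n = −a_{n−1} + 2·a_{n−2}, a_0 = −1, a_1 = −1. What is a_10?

−1

With companion matrix B = [[−1, 2], [1, 0]], [a_n, a_{n−1}]ᵀ = B·[a_{n−1}, a_{n−2}]ᵀ, so [a_10, a_9]ᵀ = B^9·[a_1, a_0]ᵀ.
B^9 = [[−341, 342], [171, −170]], giving [a_10, a_9]ᵀ = [[−1], [−1]].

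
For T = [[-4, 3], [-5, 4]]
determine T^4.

T² = I (check: tr T = 0 and det T = -1), so T^4 = I since 4 is even.

[[1, 0], [0, 1]]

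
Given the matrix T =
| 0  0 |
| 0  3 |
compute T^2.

[[0, 0], [0, 9]]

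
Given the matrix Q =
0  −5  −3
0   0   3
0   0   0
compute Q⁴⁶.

Q is strictly triangular, hence nilpotent: Q³ = 0, so Q⁴⁶ = 0.

[[0, 0, 0], [0, 0, 0], [0, 0, 0]]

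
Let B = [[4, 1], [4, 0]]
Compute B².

[[20, 4], [16, 4]]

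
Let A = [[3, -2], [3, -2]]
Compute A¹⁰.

A² = A (a projection; rank 1, trace 1), so A¹⁰ = A.

[[3, -2], [3, -2]]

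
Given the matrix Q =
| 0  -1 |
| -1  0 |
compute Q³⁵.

[[0, -1], [-1, 0]]

Q² = I (check: tr Q = 0 and det Q = -1), so Q³⁵ = Q since 35 is odd.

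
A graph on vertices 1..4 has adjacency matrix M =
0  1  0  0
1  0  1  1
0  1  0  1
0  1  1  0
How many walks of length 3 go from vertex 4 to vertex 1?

The number of length-3 walks from vertex 4 to vertex 1 is entry (4,1) of M³, where M is the adjacency matrix.
M² = [[1, 0, 1, 1], [0, 3, 1, 1], [1, 1, 2, 1], [1, 1, 1, 2]]
M³ = [[0, 3, 1, 1], [3, 2, 4, 4], [1, 4, 2, 3], [1, 4, 3, 2]]

1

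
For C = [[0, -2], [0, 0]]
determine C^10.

C is strictly triangular, hence nilpotent: C^2 = 0, so C^10 = 0.

[[0, 0], [0, 0]]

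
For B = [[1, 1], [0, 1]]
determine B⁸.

[[1, 8], [0, 1]]

B = I + N where N = [[0, 1], [0, 0]] is strictly upper-triangular, so N² = 0.
(I + N)⁸ = I + 8·N = [[1, 8], [0, 1]].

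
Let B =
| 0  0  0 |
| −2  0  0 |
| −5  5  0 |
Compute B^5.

B is strictly triangular, hence nilpotent: B^3 = 0, so B^5 = 0.

[[0, 0, 0], [0, 0, 0], [0, 0, 0]]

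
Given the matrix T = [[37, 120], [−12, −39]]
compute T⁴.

[[−719, −2400], [240, 801]]

tr T = −2 and det T = −3, so the characteristic polynomial is λ² − (−2)λ + (−3) with roots 1 and −3.
Eigenvectors give P = [[10, −3], [−3, 1]] with P⁻¹ = [[1, 3], [3, 10]], and T = P·diag(1, −3)·P⁻¹.
Then T⁴ = P·diag(1, 81)·P⁻¹ = [[10, −243], [−3, 81]] · [[1, 3], [3, 10]] = [[−719, −2400], [240, 801]].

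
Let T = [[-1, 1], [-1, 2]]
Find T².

[[0, 1], [-1, 3]]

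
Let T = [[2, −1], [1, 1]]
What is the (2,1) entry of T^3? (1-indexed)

6

T^2 = [[3, −3], [3, 0]]
T^3 = [[3, −6], [6, −3]]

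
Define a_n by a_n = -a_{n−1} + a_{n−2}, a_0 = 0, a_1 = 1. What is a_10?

-55

With companion matrix T = [[-1, 1], [1, 0]], [a_n, a_{n−1}]ᵀ = T·[a_{n−1}, a_{n−2}]ᵀ, so [a_10, a_9]ᵀ = T⁹·[a_1, a_0]ᵀ.
T⁹ = [[-55, 34], [34, -21]], giving [a_10, a_9]ᵀ = [[-55], [34]].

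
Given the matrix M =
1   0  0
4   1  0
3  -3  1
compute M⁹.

M = I + N where N = [[0, 0, 0], [4, 0, 0], [3, -3, 0]] is strictly lower-triangular, so N³ = 0.
(I + N)⁹ = I + 9·N + 36·N² = [[1, 0, 0], [36, 1, 0], [-405, -27, 1]].

[[1, 0, 0], [36, 1, 0], [-405, -27, 1]]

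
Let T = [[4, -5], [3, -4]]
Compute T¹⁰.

[[1, 0], [0, 1]]

T² = I (check: tr T = 0 and det T = -1), so T¹⁰ = I since 10 is even.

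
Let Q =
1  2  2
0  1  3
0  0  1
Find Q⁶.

[[1, 12, 102], [0, 1, 18], [0, 0, 1]]

Q = I + N where N = [[0, 2, 2], [0, 0, 3], [0, 0, 0]] is strictly upper-triangular, so N³ = 0.
(I + N)⁶ = I + 6·N + 15·N² = [[1, 12, 102], [0, 1, 18], [0, 0, 1]].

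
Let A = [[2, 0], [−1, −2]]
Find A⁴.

A² = [[4, 0], [0, 4]]
A³ = [[8, 0], [−4, −8]]
A⁴ = [[16, 0], [0, 16]]

[[16, 0], [0, 16]]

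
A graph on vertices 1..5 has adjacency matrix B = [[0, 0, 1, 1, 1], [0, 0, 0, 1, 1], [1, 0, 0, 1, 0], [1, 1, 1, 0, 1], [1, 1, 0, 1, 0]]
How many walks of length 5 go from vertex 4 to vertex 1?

58

The number of length-5 walks from vertex 4 to vertex 1 is entry (4,1) of B⁵, where B is the adjacency matrix.
B² = [[3, 2, 1, 2, 1], [2, 2, 1, 1, 1], [1, 1, 2, 1, 2], [2, 1, 1, 4, 2], [1, 1, 2, 2, 3]]
B³ = [[4, 3, 5, 7, 7], [3, 2, 3, 6, 5], [5, 3, 2, 6, 3], [7, 6, 6, 6, 7], [7, 5, 3, 7, 4]]
B⁴ = [[19, 14, 11, 19, 14], [14, 11, 9, 13, 11], [11, 9, 11, 13, 14], [19, 13, 13, 26, 19], [14, 11, 14, 19, 19]]
B⁵ = [[44, 33, 38, 58, 52], [33, 24, 27, 45, 38], [38, 27, 24, 45, 33], [58, 45, 45, 64, 58], [52, 38, 33, 58, 44]]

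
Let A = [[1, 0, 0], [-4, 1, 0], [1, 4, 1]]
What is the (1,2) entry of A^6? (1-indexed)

A = I + N where N = [[0, 0, 0], [-4, 0, 0], [1, 4, 0]] is strictly lower-triangular, so N^3 = 0.
(I + N)^6 = I + 6·N + 15·N^2 = [[1, 0, 0], [-24, 1, 0], [-234, 24, 1]].

0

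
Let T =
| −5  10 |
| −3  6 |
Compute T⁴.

[[−5, 10], [−3, 6]]

T² = T (a projection; rank 1, trace 1), so T⁴ = T.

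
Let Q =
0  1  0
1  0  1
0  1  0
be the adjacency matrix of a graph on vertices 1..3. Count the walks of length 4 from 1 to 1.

2

The number of length-4 walks from vertex 1 to vertex 1 is entry (1,1) of Q^4, where Q is the adjacency matrix.
Q^2 = [[1, 0, 1], [0, 2, 0], [1, 0, 1]]
Q^3 = [[0, 2, 0], [2, 0, 2], [0, 2, 0]]
Q^4 = [[2, 0, 2], [0, 4, 0], [2, 0, 2]]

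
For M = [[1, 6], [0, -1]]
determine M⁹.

M² = I (check: tr M = 0 and det M = -1), so M⁹ = M since 9 is odd.

[[1, 6], [0, -1]]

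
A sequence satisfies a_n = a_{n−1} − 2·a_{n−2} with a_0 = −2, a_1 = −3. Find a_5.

With companion matrix Q = [[1, −2], [1, 0]], [a_n, a_{n−1}]ᵀ = Q·[a_{n−1}, a_{n−2}]ᵀ, so [a_5, a_4]ᵀ = Q^4·[a_1, a_0]ᵀ.
Q^4 = [[−1, 6], [−3, 2]], giving [a_5, a_4]ᵀ = [[−9], [5]].

−9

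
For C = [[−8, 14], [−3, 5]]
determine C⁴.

tr C = −3 and det C = 2, so the characteristic polynomial is λ² − (−3)λ + (2) with roots −2 and −1.
Eigenvectors give P = [[−7, 2], [−3, 1]] with P⁻¹ = [[−1, 2], [−3, 7]], and C = P·diag(−2, −1)·P⁻¹.
Then C⁴ = P·diag(16, 1)·P⁻¹ = [[−112, 2], [−48, 1]] · [[−1, 2], [−3, 7]] = [[106, −210], [45, −89]].

[[106, −210], [45, −89]]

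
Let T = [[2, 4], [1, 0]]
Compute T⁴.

T² = [[8, 8], [2, 4]]
T³ = [[24, 32], [8, 8]]
T⁴ = [[80, 96], [24, 32]]

[[80, 96], [24, 32]]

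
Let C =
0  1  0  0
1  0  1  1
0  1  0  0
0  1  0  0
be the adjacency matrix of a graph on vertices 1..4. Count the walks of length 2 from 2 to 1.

0

The number of length-2 walks from vertex 2 to vertex 1 is entry (2,1) of C², where C is the adjacency matrix.
C² = [[1, 0, 1, 1], [0, 3, 0, 0], [1, 0, 1, 1], [1, 0, 1, 1]]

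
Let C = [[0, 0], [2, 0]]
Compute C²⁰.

[[0, 0], [0, 0]]

C is strictly triangular, hence nilpotent: C² = 0, so C²⁰ = 0.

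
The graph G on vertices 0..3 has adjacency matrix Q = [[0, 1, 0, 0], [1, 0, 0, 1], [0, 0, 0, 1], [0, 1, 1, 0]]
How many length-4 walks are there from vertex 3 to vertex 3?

5

The number of length-4 walks from vertex 3 to vertex 3 is entry (3,3) of Q^4, where Q is the adjacency matrix.
Q^2 = [[1, 0, 0, 1], [0, 2, 1, 0], [0, 1, 1, 0], [1, 0, 0, 2]]
Q^3 = [[0, 2, 1, 0], [2, 0, 0, 3], [1, 0, 0, 2], [0, 3, 2, 0]]
Q^4 = [[2, 0, 0, 3], [0, 5, 3, 0], [0, 3, 2, 0], [3, 0, 0, 5]]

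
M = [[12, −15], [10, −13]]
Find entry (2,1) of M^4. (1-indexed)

−130

tr M = −1 and det M = −6, so the characteristic polynomial is λ² − (−1)λ + (−6) with roots 2 and −3.
Eigenvectors give P = [[3, 1], [2, 1]] with P⁻¹ = [[1, −1], [−2, 3]], and M = P·diag(2, −3)·P⁻¹.
Then M^4 = P·diag(16, 81)·P⁻¹ = [[48, 81], [32, 81]] · [[1, −1], [−2, 3]] = [[−114, 195], [−130, 211]].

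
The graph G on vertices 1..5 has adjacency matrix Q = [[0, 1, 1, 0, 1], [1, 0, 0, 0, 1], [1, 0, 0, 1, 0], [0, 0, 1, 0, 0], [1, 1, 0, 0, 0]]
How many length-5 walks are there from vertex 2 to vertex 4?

5

The number of length-5 walks from vertex 2 to vertex 4 is entry (2,4) of Q^5, where Q is the adjacency matrix.
Q^2 = [[3, 1, 0, 1, 1], [1, 2, 1, 0, 1], [0, 1, 2, 0, 1], [1, 0, 0, 1, 0], [1, 1, 1, 0, 2]]
Q^3 = [[2, 4, 4, 0, 4], [4, 2, 1, 1, 3], [4, 1, 0, 2, 1], [0, 1, 2, 0, 1], [4, 3, 1, 1, 2]]
Q^4 = [[12, 6, 2, 4, 6], [6, 7, 5, 1, 6], [2, 5, 6, 0, 5], [4, 1, 0, 2, 1], [6, 6, 5, 1, 7]]
Q^5 = [[14, 18, 16, 2, 18], [18, 12, 7, 5, 13], [16, 7, 2, 6, 7], [2, 5, 6, 0, 5], [18, 13, 7, 5, 12]]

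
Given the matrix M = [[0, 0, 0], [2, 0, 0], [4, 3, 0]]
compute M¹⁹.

M is strictly triangular, hence nilpotent: M³ = 0, so M¹⁹ = 0.

[[0, 0, 0], [0, 0, 0], [0, 0, 0]]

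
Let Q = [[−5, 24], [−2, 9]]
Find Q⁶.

[[−2183, 8736], [−728, 2913]]

tr Q = 4 and det Q = 3, so the characteristic polynomial is λ² − (4)λ + (3) with roots 3 and 1.
Eigenvectors give P = [[3, 4], [1, 1]] with P⁻¹ = [[−1, 4], [1, −3]], and Q = P·diag(3, 1)·P⁻¹.
Then Q⁶ = P·diag(729, 1)·P⁻¹ = [[2187, 4], [729, 1]] · [[−1, 4], [1, −3]] = [[−2183, 8736], [−728, 2913]].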